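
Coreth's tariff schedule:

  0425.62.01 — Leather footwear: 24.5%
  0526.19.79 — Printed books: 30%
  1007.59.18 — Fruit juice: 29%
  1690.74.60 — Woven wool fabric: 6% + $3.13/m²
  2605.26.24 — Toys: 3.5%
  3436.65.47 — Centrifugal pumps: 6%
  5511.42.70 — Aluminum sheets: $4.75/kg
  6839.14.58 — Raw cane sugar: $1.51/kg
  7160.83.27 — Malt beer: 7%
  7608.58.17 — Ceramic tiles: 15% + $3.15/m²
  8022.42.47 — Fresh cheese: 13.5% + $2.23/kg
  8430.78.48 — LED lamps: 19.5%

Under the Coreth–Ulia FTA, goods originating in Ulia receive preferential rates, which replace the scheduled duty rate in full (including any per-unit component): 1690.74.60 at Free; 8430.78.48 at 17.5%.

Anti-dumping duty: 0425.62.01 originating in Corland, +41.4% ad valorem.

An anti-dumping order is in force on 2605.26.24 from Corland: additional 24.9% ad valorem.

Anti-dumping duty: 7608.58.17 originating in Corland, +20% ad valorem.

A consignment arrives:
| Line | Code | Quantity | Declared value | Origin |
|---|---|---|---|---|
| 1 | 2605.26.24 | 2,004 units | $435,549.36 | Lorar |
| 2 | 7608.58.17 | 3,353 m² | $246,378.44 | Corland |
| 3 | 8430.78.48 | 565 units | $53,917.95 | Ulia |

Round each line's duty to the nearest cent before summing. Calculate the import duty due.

Line 1 (2605.26.24, Lorar, 2,004 units, $435,549.36):
Base rate for 2605.26.24 is 3.5%.
The additional-duty order on 2605.26.24 targets Corland, not Lorar; it does not apply.
Duty = $435,549.36 × 3.5% = $15,244.23.
Line 2 (7608.58.17, Corland, 3,353 m², $246,378.44):
Base rate for 7608.58.17 is 15% + $3.15/m².
Additional duty on 7608.58.17 from Corland: +20%. Applied ad valorem rate: 15% + 20% = 35%.
Duty = $246,378.44 × 35% + 3,353 × $3.15 = $96,794.40.
Line 3 (8430.78.48, Ulia, 565 units, $53,917.95):
Base rate for 8430.78.48 is 19.5%.
Origin Ulia qualifies under the Coreth–Ulia agreement and 8430.78.48 is covered: preferential rate 17.5% applies instead.
Duty = $53,917.95 × 17.5% = $9,435.64.
Total = $15,244.23 + $96,794.40 + $9,435.64 = $121,474.27.

$121,474.27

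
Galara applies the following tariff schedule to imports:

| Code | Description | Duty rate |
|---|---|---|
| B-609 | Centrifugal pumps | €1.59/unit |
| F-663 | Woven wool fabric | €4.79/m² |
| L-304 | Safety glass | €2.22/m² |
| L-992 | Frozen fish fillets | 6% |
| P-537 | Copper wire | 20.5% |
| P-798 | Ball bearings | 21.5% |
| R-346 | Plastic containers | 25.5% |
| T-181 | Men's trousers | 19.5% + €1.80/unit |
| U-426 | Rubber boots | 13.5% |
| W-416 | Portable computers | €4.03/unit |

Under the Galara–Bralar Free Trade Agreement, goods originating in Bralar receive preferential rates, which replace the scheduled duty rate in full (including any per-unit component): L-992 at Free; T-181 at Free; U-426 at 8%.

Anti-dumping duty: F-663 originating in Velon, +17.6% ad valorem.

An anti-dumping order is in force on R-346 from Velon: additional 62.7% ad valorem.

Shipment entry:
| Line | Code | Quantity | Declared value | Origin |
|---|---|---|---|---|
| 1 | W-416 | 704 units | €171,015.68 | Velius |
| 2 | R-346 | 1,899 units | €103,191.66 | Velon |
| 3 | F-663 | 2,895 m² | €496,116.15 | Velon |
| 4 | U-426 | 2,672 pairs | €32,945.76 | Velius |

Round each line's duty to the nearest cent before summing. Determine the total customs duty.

Line 1 (W-416, Velius, 704 units, €171,015.68):
Base rate for W-416 is €4.03/unit.
Duty = 704 × €4.03 = €2,837.12.
Line 2 (R-346, Velon, 1,899 units, €103,191.66):
Base rate for R-346 is 25.5%.
Additional duty on R-346 from Velon: +62.7%. Applied ad valorem rate: 25.5% + 62.7% = 88.2%.
Duty = €103,191.66 × 88.2% = €91,015.04.
Line 3 (F-663, Velon, 2,895 m², €496,116.15):
Base rate for F-663 is €4.79/m².
Additional duty on F-663 from Velon: +17.6% ad valorem. Applied ad valorem rate = 17.6%.
Duty = €496,116.15 × 17.6% + 2,895 × €4.79 = €101,183.49.
Line 4 (U-426, Velius, 2,672 pairs, €32,945.76):
Base rate for U-426 is 13.5%.
U-426 has an FTA preferential rate, but origin Velius is not Bralar; base rate stands.
Duty = €32,945.76 × 13.5% = €4,447.68.
Total = €2,837.12 + €91,015.04 + €101,183.49 + €4,447.68 = €199,483.33.

€199,483.33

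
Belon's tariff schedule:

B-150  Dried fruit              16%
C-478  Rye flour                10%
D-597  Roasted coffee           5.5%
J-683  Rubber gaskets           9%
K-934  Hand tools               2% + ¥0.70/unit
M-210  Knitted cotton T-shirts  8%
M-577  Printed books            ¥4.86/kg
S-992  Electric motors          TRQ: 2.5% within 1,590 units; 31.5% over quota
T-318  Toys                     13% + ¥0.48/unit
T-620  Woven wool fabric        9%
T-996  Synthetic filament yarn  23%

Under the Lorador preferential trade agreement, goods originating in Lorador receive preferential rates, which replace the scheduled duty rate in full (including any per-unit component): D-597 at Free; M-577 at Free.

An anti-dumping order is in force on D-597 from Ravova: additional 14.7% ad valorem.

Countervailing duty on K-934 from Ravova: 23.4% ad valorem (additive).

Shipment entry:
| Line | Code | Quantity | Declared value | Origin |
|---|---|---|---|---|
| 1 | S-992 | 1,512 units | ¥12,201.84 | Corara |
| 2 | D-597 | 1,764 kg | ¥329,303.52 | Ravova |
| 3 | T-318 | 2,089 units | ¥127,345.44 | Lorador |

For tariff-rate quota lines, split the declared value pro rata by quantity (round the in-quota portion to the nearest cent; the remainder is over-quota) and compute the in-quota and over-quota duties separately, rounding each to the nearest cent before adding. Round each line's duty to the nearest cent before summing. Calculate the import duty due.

¥84,381.99

Line 1 (S-992, Corara, 1,512 units, ¥12,201.84):
Code S-992 is under a tariff-rate quota (threshold 1,590 units). Quantity 1,512 units is within the quota, so the in-quota rate 2.5% applies to the full value.
Duty = ¥12,201.84 × 2.5% = ¥305.05.
Line 2 (D-597, Ravova, 1,764 kg, ¥329,303.52):
Base rate for D-597 is 5.5%.
D-597 has an FTA preferential rate, but origin Ravova is not Lorador; base rate stands.
Additional duty on D-597 from Ravova: +14.7%. Applied ad valorem rate: 5.5% + 14.7% = 20.2%.
Duty = ¥329,303.52 × 20.2% = ¥66,519.31.
Line 3 (T-318, Lorador, 2,089 units, ¥127,345.44):
Base rate for T-318 is 13% + ¥0.48/unit.
Origin Lorador is the FTA partner but T-318 is not on the preference list; base rate stands.
Duty = ¥127,345.44 × 13% + 2,089 × ¥0.48 = ¥17,557.63.
Total = ¥305.05 + ¥66,519.31 + ¥17,557.63 = ¥84,381.99.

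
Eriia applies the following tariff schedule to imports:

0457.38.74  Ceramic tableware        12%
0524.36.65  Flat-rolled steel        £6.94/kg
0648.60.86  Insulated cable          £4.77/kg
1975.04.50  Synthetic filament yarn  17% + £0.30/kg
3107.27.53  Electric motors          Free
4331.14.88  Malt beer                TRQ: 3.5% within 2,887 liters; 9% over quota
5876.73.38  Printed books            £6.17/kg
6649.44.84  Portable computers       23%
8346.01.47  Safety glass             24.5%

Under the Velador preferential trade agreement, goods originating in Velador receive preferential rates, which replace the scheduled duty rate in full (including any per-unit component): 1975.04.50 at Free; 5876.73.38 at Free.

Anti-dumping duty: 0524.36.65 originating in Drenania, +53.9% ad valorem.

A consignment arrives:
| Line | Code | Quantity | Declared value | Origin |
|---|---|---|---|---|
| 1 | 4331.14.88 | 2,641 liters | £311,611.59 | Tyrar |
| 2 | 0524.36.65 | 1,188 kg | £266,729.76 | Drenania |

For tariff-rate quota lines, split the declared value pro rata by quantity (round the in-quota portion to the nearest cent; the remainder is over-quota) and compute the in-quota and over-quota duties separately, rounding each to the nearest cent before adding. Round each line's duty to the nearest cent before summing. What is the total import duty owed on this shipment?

£162,918.47

Line 1 (4331.14.88, Tyrar, 2,641 liters, £311,611.59):
Code 4331.14.88 is under a tariff-rate quota (threshold 2,887 liters). Quantity 2,641 liters is within the quota, so the in-quota rate 3.5% applies to the full value.
Duty = £311,611.59 × 3.5% = £10,906.41.
Line 2 (0524.36.65, Drenania, 1,188 kg, £266,729.76):
Base rate for 0524.36.65 is £6.94/kg.
Additional duty on 0524.36.65 from Drenania: +53.9% ad valorem. Applied ad valorem rate = 53.9%.
Duty = £266,729.76 × 53.9% + 1,188 × £6.94 = £152,012.06.
Total = £10,906.41 + £152,012.06 = £162,918.47.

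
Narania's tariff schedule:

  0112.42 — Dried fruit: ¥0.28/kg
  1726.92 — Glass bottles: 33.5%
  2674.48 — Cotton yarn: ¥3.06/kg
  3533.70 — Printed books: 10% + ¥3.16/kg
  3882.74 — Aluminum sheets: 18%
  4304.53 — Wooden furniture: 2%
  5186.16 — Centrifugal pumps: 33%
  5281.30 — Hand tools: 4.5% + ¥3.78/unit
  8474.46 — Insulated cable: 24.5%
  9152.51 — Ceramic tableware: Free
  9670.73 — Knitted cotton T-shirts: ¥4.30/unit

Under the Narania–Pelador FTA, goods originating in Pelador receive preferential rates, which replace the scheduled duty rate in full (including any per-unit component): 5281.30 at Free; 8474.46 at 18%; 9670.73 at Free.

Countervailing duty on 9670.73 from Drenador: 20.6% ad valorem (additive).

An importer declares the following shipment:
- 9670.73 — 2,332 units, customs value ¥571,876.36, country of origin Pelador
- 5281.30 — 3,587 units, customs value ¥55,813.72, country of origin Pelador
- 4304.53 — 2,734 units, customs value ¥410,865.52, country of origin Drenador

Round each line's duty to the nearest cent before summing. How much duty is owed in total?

Line 1 (9670.73, Pelador, 2,332 units, ¥571,876.36):
Base rate for 9670.73 is ¥4.30/unit.
Origin Pelador qualifies under the Narania–Pelador agreement and 9670.73 is covered: preferential rate Free applies instead.
The additional-duty order on 9670.73 targets Drenador, not Pelador; it does not apply.
Duty = ¥571,876.36 × 0% = ¥0.00.
Line 2 (5281.30, Pelador, 3,587 units, ¥55,813.72):
Base rate for 5281.30 is 4.5% + ¥3.78/unit.
Origin Pelador qualifies under the Narania–Pelador agreement and 5281.30 is covered: preferential rate Free applies instead.
Duty = ¥55,813.72 × 0% = ¥0.00.
Line 3 (4304.53, Drenador, 2,734 units, ¥410,865.52):
Base rate for 4304.53 is 2%.
Duty = ¥410,865.52 × 2% = ¥8,217.31.
Total = ¥0.00 + ¥0.00 + ¥8,217.31 = ¥8,217.31.

¥8,217.31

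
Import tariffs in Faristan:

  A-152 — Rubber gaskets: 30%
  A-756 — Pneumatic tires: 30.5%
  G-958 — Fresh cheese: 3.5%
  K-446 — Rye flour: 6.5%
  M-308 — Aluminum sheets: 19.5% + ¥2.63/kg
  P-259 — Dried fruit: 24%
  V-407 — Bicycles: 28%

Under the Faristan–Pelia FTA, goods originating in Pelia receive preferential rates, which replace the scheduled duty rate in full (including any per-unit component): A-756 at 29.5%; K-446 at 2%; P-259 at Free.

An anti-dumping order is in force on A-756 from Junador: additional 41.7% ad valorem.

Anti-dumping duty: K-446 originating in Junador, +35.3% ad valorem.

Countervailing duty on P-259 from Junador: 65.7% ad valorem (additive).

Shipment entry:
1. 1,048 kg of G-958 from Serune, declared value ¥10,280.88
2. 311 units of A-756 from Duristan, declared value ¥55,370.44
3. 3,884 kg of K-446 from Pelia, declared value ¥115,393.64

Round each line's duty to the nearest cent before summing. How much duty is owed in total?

Line 1 (G-958, Serune, 1,048 kg, ¥10,280.88):
Base rate for G-958 is 3.5%.
Duty = ¥10,280.88 × 3.5% = ¥359.83.
Line 2 (A-756, Duristan, 311 units, ¥55,370.44):
Base rate for A-756 is 30.5%.
A-756 has an FTA preferential rate, but origin Duristan is not Pelia; base rate stands.
The additional-duty order on A-756 targets Junador, not Duristan; it does not apply.
Duty = ¥55,370.44 × 30.5% = ¥16,887.98.
Line 3 (K-446, Pelia, 3,884 kg, ¥115,393.64):
Base rate for K-446 is 6.5%.
Origin Pelia qualifies under the Faristan–Pelia agreement and K-446 is covered: preferential rate 2% applies instead.
The additional-duty order on K-446 targets Junador, not Pelia; it does not apply.
Duty = ¥115,393.64 × 2% = ¥2,307.87.
Total = ¥359.83 + ¥16,887.98 + ¥2,307.87 = ¥19,555.68.

¥19,555.68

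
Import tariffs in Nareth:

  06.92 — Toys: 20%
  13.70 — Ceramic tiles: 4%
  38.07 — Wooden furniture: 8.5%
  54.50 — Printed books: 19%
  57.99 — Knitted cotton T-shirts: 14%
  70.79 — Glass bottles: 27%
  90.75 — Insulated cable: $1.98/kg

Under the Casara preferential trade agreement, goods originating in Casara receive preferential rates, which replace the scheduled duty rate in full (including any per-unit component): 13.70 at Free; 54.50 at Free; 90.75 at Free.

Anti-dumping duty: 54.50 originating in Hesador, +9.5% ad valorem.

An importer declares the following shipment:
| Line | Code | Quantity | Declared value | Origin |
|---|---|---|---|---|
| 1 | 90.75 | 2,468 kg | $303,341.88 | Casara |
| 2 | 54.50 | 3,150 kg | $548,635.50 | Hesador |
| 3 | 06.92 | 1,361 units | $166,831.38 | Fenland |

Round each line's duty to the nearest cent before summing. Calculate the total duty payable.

$189,727.40

Line 1 (90.75, Casara, 2,468 kg, $303,341.88):
Base rate for 90.75 is $1.98/kg.
Origin Casara qualifies under the Nareth–Casara agreement and 90.75 is covered: preferential rate Free applies instead.
Duty = $303,341.88 × 0% = $0.00.
Line 2 (54.50, Hesador, 3,150 kg, $548,635.50):
Base rate for 54.50 is 19%.
54.50 has an FTA preferential rate, but origin Hesador is not Casara; base rate stands.
Additional duty on 54.50 from Hesador: +9.5%. Applied ad valorem rate: 19% + 9.5% = 28.5%.
Duty = $548,635.50 × 28.5% = $156,361.12.
Line 3 (06.92, Fenland, 1,361 units, $166,831.38):
Base rate for 06.92 is 20%.
Duty = $166,831.38 × 20% = $33,366.28.
Total = $0.00 + $156,361.12 + $33,366.28 = $189,727.40.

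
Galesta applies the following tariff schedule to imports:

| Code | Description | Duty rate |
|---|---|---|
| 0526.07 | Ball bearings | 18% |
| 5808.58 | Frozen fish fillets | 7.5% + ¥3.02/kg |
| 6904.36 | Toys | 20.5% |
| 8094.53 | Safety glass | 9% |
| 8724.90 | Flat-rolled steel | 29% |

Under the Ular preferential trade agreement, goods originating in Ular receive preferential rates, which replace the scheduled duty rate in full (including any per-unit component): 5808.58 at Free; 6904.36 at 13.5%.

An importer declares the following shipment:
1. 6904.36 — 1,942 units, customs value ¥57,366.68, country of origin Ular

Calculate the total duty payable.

¥7,744.50

Line 1 (6904.36, Ular, 1,942 units, ¥57,366.68):
Base rate for 6904.36 is 20.5%.
Origin Ular qualifies under the Galesta–Ular agreement and 6904.36 is covered: preferential rate 13.5% applies instead.
Duty = ¥57,366.68 × 13.5% = ¥7,744.50.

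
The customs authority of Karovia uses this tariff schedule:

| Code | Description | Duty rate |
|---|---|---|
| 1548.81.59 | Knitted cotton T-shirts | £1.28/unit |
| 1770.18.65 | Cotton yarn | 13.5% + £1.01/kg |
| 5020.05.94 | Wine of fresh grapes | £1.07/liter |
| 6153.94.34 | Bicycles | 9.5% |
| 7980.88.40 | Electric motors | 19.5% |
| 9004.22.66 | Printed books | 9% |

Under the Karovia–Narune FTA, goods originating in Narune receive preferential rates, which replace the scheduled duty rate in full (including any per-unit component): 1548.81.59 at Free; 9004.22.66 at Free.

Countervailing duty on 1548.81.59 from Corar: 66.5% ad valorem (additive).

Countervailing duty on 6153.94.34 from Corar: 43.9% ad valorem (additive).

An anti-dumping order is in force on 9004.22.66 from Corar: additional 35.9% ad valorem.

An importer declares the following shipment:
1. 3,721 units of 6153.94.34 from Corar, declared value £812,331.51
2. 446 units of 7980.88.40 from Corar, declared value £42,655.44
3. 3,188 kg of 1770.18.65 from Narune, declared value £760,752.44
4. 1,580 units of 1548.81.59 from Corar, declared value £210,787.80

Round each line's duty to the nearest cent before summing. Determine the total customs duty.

Line 1 (6153.94.34, Corar, 3,721 units, £812,331.51):
Base rate for 6153.94.34 is 9.5%.
Additional duty on 6153.94.34 from Corar: +43.9%. Applied ad valorem rate: 9.5% + 43.9% = 53.4%.
Duty = £812,331.51 × 53.4% = £433,785.03.
Line 2 (7980.88.40, Corar, 446 units, £42,655.44):
Base rate for 7980.88.40 is 19.5%.
Duty = £42,655.44 × 19.5% = £8,317.81.
Line 3 (1770.18.65, Narune, 3,188 kg, £760,752.44):
Base rate for 1770.18.65 is 13.5% + £1.01/kg.
Origin Narune is the FTA partner but 1770.18.65 is not on the preference list; base rate stands.
Duty = £760,752.44 × 13.5% + 3,188 × £1.01 = £105,921.46.
Line 4 (1548.81.59, Corar, 1,580 units, £210,787.80):
Base rate for 1548.81.59 is £1.28/unit.
1548.81.59 has an FTA preferential rate, but origin Corar is not Narune; base rate stands.
Additional duty on 1548.81.59 from Corar: +66.5% ad valorem. Applied ad valorem rate = 66.5%.
Duty = £210,787.80 × 66.5% + 1,580 × £1.28 = £142,196.29.
Total = £433,785.03 + £8,317.81 + £105,921.46 + £142,196.29 = £690,220.59.

£690,220.59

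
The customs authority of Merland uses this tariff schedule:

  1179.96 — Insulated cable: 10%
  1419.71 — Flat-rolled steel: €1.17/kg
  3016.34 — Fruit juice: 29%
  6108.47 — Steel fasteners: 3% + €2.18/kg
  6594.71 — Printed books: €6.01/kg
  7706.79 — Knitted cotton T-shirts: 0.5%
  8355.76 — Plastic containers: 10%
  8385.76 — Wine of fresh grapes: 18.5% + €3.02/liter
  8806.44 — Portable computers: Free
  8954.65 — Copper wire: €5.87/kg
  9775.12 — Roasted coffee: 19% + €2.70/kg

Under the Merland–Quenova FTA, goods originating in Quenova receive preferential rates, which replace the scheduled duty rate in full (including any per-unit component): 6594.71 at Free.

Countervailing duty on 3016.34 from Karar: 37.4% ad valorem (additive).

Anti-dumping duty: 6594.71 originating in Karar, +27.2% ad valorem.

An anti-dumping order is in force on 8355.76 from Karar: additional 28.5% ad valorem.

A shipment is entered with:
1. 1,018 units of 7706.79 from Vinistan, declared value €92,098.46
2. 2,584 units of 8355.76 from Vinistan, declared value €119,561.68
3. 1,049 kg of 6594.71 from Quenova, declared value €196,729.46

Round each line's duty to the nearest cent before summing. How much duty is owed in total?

Line 1 (7706.79, Vinistan, 1,018 units, €92,098.46):
Base rate for 7706.79 is 0.5%.
Duty = €92,098.46 × 0.5% = €460.49.
Line 2 (8355.76, Vinistan, 2,584 units, €119,561.68):
Base rate for 8355.76 is 10%.
The additional-duty order on 8355.76 targets Karar, not Vinistan; it does not apply.
Duty = €119,561.68 × 10% = €11,956.17.
Line 3 (6594.71, Quenova, 1,049 kg, €196,729.46):
Base rate for 6594.71 is €6.01/kg.
Origin Quenova qualifies under the Merland–Quenova agreement and 6594.71 is covered: preferential rate Free applies instead.
The additional-duty order on 6594.71 targets Karar, not Quenova; it does not apply.
Duty = €196,729.46 × 0% = €0.00.
Total = €460.49 + €11,956.17 + €0.00 = €12,416.66.

€12,416.66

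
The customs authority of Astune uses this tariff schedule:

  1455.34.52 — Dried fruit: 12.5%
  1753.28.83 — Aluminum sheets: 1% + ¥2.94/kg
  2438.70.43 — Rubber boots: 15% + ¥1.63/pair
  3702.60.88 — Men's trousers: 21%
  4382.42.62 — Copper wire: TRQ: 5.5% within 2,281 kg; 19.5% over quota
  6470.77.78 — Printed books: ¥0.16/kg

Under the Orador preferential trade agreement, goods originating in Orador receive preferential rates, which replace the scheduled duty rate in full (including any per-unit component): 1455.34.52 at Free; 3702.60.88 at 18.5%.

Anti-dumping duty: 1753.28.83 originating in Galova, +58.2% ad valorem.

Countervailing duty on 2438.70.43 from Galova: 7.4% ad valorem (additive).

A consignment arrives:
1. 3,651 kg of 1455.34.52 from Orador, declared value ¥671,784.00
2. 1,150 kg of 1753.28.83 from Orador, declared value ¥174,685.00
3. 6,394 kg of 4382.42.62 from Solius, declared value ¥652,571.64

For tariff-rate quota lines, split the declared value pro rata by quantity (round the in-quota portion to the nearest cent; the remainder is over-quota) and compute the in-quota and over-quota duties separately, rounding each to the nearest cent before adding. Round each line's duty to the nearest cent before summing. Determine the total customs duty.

Line 1 (1455.34.52, Orador, 3,651 kg, ¥671,784.00):
Base rate for 1455.34.52 is 12.5%.
Origin Orador qualifies under the Astune–Orador agreement and 1455.34.52 is covered: preferential rate Free applies instead.
Duty = ¥671,784.00 × 0% = ¥0.00.
Line 2 (1753.28.83, Orador, 1,150 kg, ¥174,685.00):
Base rate for 1753.28.83 is 1% + ¥2.94/kg.
Origin Orador is the FTA partner but 1753.28.83 is not on the preference list; base rate stands.
The additional-duty order on 1753.28.83 targets Galova, not Orador; it does not apply.
Duty = ¥174,685.00 × 1% + 1,150 × ¥2.94 = ¥5,127.85.
Line 3 (4382.42.62, Solius, 6,394 kg, ¥652,571.64):
Code 4382.42.62 is under a tariff-rate quota (threshold 2,281 kg). In-quota: 2,281 kg at 5.5%; over-quota: 4,113 kg at 19.5%.
Pro-rata value split: in-quota = ¥652,571.64 × 2,281/6,394 = ¥232,798.86; over-quota = ¥652,571.64 − ¥232,798.86 = ¥419,772.78.
In-quota duty = ¥232,798.86 × 5.5% = ¥12,803.94. Over-quota duty = ¥419,772.78 × 19.5% = ¥81,855.69.
Line duty = ¥12,803.94 + ¥81,855.69 = ¥94,659.63.
Total = ¥0.00 + ¥5,127.85 + ¥94,659.63 = ¥99,787.48.

¥99,787.48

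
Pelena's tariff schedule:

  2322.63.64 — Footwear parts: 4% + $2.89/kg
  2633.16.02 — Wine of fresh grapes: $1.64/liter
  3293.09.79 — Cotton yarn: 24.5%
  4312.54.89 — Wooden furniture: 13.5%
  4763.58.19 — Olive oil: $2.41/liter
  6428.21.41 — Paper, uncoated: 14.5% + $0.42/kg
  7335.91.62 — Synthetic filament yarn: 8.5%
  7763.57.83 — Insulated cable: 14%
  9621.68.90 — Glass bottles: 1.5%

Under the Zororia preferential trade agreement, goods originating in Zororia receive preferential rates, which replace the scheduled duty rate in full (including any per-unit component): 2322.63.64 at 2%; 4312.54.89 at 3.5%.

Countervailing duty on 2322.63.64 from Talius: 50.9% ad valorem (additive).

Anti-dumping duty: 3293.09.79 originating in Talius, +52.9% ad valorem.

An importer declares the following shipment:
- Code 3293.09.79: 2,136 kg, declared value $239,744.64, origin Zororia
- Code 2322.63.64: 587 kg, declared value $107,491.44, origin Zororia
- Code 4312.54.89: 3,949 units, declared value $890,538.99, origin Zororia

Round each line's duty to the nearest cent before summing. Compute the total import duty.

Line 1 (3293.09.79, Zororia, 2,136 kg, $239,744.64):
Base rate for 3293.09.79 is 24.5%.
Origin Zororia is the FTA partner but 3293.09.79 is not on the preference list; base rate stands.
The additional-duty order on 3293.09.79 targets Talius, not Zororia; it does not apply.
Duty = $239,744.64 × 24.5% = $58,737.44.
Line 2 (2322.63.64, Zororia, 587 kg, $107,491.44):
Base rate for 2322.63.64 is 4% + $2.89/kg.
Origin Zororia qualifies under the Pelena–Zororia agreement and 2322.63.64 is covered: preferential rate 2% applies instead.
The additional-duty order on 2322.63.64 targets Talius, not Zororia; it does not apply.
Duty = $107,491.44 × 2% = $2,149.83.
Line 3 (4312.54.89, Zororia, 3,949 units, $890,538.99):
Base rate for 4312.54.89 is 13.5%.
Origin Zororia qualifies under the Pelena–Zororia agreement and 4312.54.89 is covered: preferential rate 3.5% applies instead.
Duty = $890,538.99 × 3.5% = $31,168.86.
Total = $58,737.44 + $2,149.83 + $31,168.86 = $92,056.13.

$92,056.13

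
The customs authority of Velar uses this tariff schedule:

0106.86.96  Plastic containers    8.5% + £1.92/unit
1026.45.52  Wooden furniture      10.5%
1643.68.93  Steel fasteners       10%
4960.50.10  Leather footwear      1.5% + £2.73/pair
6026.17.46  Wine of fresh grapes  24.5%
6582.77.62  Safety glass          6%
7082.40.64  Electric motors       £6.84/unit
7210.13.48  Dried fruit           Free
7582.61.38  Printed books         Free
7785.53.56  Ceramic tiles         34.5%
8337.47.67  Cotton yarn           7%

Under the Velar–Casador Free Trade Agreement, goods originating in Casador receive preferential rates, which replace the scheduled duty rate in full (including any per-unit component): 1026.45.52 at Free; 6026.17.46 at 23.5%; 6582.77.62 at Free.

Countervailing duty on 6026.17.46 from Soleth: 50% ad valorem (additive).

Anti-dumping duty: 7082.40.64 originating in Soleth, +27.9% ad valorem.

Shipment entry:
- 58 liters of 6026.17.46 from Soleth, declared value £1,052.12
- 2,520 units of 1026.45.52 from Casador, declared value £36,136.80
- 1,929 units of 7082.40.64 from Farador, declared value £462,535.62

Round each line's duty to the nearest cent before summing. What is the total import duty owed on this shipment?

£13,978.19

Line 1 (6026.17.46, Soleth, 58 liters, £1,052.12):
Base rate for 6026.17.46 is 24.5%.
6026.17.46 has an FTA preferential rate, but origin Soleth is not Casador; base rate stands.
Additional duty on 6026.17.46 from Soleth: +50%. Applied ad valorem rate: 24.5% + 50% = 74.5%.
Duty = £1,052.12 × 74.5% = £783.83.
Line 2 (1026.45.52, Casador, 2,520 units, £36,136.80):
Base rate for 1026.45.52 is 10.5%.
Origin Casador qualifies under the Velar–Casador agreement and 1026.45.52 is covered: preferential rate Free applies instead.
Duty = £36,136.80 × 0% = £0.00.
Line 3 (7082.40.64, Farador, 1,929 units, £462,535.62):
Base rate for 7082.40.64 is £6.84/unit.
The additional-duty order on 7082.40.64 targets Soleth, not Farador; it does not apply.
Duty = 1,929 × £6.84 = £13,194.36.
Total = £783.83 + £0.00 + £13,194.36 = £13,978.19.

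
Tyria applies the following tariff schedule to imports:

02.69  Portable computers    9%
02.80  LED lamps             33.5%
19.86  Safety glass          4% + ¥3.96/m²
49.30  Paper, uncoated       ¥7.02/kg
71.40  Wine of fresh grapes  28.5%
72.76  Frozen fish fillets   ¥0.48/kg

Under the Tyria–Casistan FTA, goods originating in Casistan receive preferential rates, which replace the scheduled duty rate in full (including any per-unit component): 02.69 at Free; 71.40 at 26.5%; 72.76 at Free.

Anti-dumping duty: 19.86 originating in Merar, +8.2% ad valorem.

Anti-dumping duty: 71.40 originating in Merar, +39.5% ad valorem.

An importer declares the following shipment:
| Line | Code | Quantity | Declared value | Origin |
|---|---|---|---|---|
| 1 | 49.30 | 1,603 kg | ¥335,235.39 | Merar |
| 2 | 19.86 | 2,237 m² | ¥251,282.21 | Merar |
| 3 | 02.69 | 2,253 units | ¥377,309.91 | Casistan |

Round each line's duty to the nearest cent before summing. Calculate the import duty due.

¥50,768.01

Line 1 (49.30, Merar, 1,603 kg, ¥335,235.39):
Base rate for 49.30 is ¥7.02/kg.
Duty = 1,603 × ¥7.02 = ¥11,253.06.
Line 2 (19.86, Merar, 2,237 m², ¥251,282.21):
Base rate for 19.86 is 4% + ¥3.96/m².
Additional duty on 19.86 from Merar: +8.2%. Applied ad valorem rate: 4% + 8.2% = 12.2%.
Duty = ¥251,282.21 × 12.2% + 2,237 × ¥3.96 = ¥39,514.95.
Line 3 (02.69, Casistan, 2,253 units, ¥377,309.91):
Base rate for 02.69 is 9%.
Origin Casistan qualifies under the Tyria–Casistan agreement and 02.69 is covered: preferential rate Free applies instead.
Duty = ¥377,309.91 × 0% = ¥0.00.
Total = ¥11,253.06 + ¥39,514.95 + ¥0.00 = ¥50,768.01.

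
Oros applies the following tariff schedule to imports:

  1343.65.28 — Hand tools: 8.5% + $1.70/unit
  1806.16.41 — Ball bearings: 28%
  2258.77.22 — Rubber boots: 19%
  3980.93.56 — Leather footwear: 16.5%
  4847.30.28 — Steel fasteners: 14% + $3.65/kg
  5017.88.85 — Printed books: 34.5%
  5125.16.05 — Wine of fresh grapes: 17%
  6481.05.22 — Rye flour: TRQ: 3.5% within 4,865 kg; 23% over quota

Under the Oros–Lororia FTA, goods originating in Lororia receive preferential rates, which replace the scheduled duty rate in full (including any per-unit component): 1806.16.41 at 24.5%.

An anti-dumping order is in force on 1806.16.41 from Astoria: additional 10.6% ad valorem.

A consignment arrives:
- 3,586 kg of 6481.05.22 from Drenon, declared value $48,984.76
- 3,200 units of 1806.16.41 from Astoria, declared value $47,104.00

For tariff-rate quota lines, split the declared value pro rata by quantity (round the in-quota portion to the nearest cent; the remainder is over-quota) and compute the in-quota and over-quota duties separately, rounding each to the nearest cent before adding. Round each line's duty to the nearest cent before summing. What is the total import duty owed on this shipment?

$19,896.61

Line 1 (6481.05.22, Drenon, 3,586 kg, $48,984.76):
Code 6481.05.22 is under a tariff-rate quota (threshold 4,865 kg). Quantity 3,586 kg is within the quota, so the in-quota rate 3.5% applies to the full value.
Duty = $48,984.76 × 3.5% = $1,714.47.
Line 2 (1806.16.41, Astoria, 3,200 units, $47,104.00):
Base rate for 1806.16.41 is 28%.
1806.16.41 has an FTA preferential rate, but origin Astoria is not Lororia; base rate stands.
Additional duty on 1806.16.41 from Astoria: +10.6%. Applied ad valorem rate: 28% + 10.6% = 38.6%.
Duty = $47,104.00 × 38.6% = $18,182.14.
Total = $1,714.47 + $18,182.14 = $19,896.61.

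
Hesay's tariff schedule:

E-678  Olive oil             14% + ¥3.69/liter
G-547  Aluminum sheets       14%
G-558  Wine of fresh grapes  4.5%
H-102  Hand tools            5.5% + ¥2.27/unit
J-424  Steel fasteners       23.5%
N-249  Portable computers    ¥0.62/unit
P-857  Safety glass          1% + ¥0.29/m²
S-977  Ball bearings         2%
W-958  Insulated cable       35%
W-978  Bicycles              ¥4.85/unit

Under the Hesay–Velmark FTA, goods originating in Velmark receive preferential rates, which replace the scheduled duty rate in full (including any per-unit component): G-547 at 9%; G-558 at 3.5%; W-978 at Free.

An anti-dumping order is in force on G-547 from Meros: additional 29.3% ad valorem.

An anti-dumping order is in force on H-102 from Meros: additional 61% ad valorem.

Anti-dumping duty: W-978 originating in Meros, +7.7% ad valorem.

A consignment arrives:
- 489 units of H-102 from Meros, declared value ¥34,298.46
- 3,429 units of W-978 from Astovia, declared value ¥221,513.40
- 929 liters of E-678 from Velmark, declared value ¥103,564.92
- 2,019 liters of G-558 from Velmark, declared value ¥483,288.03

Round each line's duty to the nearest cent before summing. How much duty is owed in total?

Line 1 (H-102, Meros, 489 units, ¥34,298.46):
Base rate for H-102 is 5.5% + ¥2.27/unit.
Additional duty on H-102 from Meros: +61%. Applied ad valorem rate: 5.5% + 61% = 66.5%.
Duty = ¥34,298.46 × 66.5% + 489 × ¥2.27 = ¥23,918.51.
Line 2 (W-978, Astovia, 3,429 units, ¥221,513.40):
Base rate for W-978 is ¥4.85/unit.
W-978 has an FTA preferential rate, but origin Astovia is not Velmark; base rate stands.
The additional-duty order on W-978 targets Meros, not Astovia; it does not apply.
Duty = 3,429 × ¥4.85 = ¥16,630.65.
Line 3 (E-678, Velmark, 929 liters, ¥103,564.92):
Base rate for E-678 is 14% + ¥3.69/liter.
Origin Velmark is the FTA partner but E-678 is not on the preference list; base rate stands.
Duty = ¥103,564.92 × 14% + 929 × ¥3.69 = ¥17,927.10.
Line 4 (G-558, Velmark, 2,019 liters, ¥483,288.03):
Base rate for G-558 is 4.5%.
Origin Velmark qualifies under the Hesay–Velmark agreement and G-558 is covered: preferential rate 3.5% applies instead.
Duty = ¥483,288.03 × 3.5% = ¥16,915.08.
Total = ¥23,918.51 + ¥16,630.65 + ¥17,927.10 + ¥16,915.08 = ¥75,391.34.

¥75,391.34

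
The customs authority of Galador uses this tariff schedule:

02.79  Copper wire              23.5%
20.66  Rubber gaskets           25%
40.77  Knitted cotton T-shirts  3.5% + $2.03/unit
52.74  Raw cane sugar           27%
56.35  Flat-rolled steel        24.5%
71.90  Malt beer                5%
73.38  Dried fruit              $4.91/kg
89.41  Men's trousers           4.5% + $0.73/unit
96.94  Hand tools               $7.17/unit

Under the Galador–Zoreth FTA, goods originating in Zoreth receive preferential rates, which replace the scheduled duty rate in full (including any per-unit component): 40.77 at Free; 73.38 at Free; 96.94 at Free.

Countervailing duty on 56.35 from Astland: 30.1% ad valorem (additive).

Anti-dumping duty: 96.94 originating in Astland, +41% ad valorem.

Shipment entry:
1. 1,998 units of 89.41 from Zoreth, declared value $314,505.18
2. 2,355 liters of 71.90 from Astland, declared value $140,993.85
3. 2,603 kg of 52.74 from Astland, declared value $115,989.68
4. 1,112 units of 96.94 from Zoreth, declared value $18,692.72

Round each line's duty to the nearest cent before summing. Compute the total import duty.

Line 1 (89.41, Zoreth, 1,998 units, $314,505.18):
Base rate for 89.41 is 4.5% + $0.73/unit.
Origin Zoreth is the FTA partner but 89.41 is not on the preference list; base rate stands.
Duty = $314,505.18 × 4.5% + 1,998 × $0.73 = $15,611.27.
Line 2 (71.90, Astland, 2,355 liters, $140,993.85):
Base rate for 71.90 is 5%.
Duty = $140,993.85 × 5% = $7,049.69.
Line 3 (52.74, Astland, 2,603 kg, $115,989.68):
Base rate for 52.74 is 27%.
Duty = $115,989.68 × 27% = $31,317.21.
Line 4 (96.94, Zoreth, 1,112 units, $18,692.72):
Base rate for 96.94 is $7.17/unit.
Origin Zoreth qualifies under the Galador–Zoreth agreement and 96.94 is covered: preferential rate Free applies instead.
The additional-duty order on 96.94 targets Astland, not Zoreth; it does not apply.
Duty = $18,692.72 × 0% = $0.00.
Total = $15,611.27 + $7,049.69 + $31,317.21 + $0.00 = $53,978.17.

$53,978.17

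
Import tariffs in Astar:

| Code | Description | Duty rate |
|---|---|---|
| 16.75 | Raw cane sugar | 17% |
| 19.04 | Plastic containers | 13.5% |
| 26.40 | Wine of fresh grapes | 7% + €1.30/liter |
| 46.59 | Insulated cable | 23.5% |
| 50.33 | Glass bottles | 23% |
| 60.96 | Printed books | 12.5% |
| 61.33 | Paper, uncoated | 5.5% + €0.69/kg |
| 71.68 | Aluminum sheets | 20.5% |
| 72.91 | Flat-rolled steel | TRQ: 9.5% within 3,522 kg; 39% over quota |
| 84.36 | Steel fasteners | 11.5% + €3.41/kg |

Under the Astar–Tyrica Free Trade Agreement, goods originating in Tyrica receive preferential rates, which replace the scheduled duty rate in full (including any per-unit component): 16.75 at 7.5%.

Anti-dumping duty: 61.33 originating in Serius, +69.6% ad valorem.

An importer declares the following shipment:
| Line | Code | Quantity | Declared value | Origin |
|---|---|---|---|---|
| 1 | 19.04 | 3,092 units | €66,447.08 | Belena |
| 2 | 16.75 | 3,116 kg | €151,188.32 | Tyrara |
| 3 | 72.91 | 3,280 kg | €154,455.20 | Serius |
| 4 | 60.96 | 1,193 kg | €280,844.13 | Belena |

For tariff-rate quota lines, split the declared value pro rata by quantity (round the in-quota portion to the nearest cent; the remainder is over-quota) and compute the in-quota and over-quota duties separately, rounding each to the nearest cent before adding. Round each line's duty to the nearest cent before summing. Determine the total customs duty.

Line 1 (19.04, Belena, 3,092 units, €66,447.08):
Base rate for 19.04 is 13.5%.
Duty = €66,447.08 × 13.5% = €8,970.36.
Line 2 (16.75, Tyrara, 3,116 kg, €151,188.32):
Base rate for 16.75 is 17%.
16.75 has an FTA preferential rate, but origin Tyrara is not Tyrica; base rate stands.
Duty = €151,188.32 × 17% = €25,702.01.
Line 3 (72.91, Serius, 3,280 kg, €154,455.20):
Code 72.91 is under a tariff-rate quota (threshold 3,522 kg). Quantity 3,280 kg is within the quota, so the in-quota rate 9.5% applies to the full value.
Duty = €154,455.20 × 9.5% = €14,673.24.
Line 4 (60.96, Belena, 1,193 kg, €280,844.13):
Base rate for 60.96 is 12.5%.
Duty = €280,844.13 × 12.5% = €35,105.52.
Total = €8,970.36 + €25,702.01 + €14,673.24 + €35,105.52 = €84,451.13.

€84,451.13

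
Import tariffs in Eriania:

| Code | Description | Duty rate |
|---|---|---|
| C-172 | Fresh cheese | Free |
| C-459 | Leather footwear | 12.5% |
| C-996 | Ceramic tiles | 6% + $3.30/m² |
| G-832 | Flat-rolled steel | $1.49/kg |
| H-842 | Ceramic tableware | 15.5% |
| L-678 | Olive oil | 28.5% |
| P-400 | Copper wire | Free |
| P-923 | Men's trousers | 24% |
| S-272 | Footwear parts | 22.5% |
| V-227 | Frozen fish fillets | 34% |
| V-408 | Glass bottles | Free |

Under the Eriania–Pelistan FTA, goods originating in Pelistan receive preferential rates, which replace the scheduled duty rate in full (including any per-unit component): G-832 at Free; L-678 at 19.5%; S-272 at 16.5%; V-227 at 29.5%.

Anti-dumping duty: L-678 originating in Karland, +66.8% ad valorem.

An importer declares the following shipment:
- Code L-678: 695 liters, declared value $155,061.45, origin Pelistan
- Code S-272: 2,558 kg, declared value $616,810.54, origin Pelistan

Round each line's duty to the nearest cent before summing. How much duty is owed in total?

$132,010.72

Line 1 (L-678, Pelistan, 695 liters, $155,061.45):
Base rate for L-678 is 28.5%.
Origin Pelistan qualifies under the Eriania–Pelistan agreement and L-678 is covered: preferential rate 19.5% applies instead.
The additional-duty order on L-678 targets Karland, not Pelistan; it does not apply.
Duty = $155,061.45 × 19.5% = $30,236.98.
Line 2 (S-272, Pelistan, 2,558 kg, $616,810.54):
Base rate for S-272 is 22.5%.
Origin Pelistan qualifies under the Eriania–Pelistan agreement and S-272 is covered: preferential rate 16.5% applies instead.
Duty = $616,810.54 × 16.5% = $101,773.74.
Total = $30,236.98 + $101,773.74 = $132,010.72.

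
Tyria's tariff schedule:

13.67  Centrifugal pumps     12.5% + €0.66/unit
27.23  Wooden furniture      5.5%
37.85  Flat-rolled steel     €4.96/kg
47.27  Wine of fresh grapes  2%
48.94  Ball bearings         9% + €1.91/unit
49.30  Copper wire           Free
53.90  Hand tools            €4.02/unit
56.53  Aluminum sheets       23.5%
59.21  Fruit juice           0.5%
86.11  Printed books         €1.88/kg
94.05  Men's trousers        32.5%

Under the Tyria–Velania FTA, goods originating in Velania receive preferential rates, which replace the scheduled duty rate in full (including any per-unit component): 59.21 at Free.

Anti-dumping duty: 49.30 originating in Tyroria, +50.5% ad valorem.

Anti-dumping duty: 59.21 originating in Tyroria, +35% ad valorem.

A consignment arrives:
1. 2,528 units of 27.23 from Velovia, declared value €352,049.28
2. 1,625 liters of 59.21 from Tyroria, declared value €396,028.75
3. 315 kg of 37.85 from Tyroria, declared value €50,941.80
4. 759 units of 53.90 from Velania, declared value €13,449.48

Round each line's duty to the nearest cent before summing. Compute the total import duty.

Line 1 (27.23, Velovia, 2,528 units, €352,049.28):
Base rate for 27.23 is 5.5%.
Duty = €352,049.28 × 5.5% = €19,362.71.
Line 2 (59.21, Tyroria, 1,625 liters, €396,028.75):
Base rate for 59.21 is 0.5%.
59.21 has an FTA preferential rate, but origin Tyroria is not Velania; base rate stands.
Additional duty on 59.21 from Tyroria: +35%. Applied ad valorem rate: 0.5% + 35% = 35.5%.
Duty = €396,028.75 × 35.5% = €140,590.21.
Line 3 (37.85, Tyroria, 315 kg, €50,941.80):
Base rate for 37.85 is €4.96/kg.
Duty = 315 × €4.96 = €1,562.40.
Line 4 (53.90, Velania, 759 units, €13,449.48):
Base rate for 53.90 is €4.02/unit.
Origin Velania is the FTA partner but 53.90 is not on the preference list; base rate stands.
Duty = 759 × €4.02 = €3,051.18.
Total = €19,362.71 + €140,590.21 + €1,562.40 + €3,051.18 = €164,566.50.

€164,566.50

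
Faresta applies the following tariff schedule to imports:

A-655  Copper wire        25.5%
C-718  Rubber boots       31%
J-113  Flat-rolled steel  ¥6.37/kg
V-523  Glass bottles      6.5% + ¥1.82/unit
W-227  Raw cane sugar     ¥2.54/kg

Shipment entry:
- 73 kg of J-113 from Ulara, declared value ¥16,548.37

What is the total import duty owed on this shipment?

¥465.01

Line 1 (J-113, Ulara, 73 kg, ¥16,548.37):
Base rate for J-113 is ¥6.37/kg.
Duty = 73 × ¥6.37 = ¥465.01.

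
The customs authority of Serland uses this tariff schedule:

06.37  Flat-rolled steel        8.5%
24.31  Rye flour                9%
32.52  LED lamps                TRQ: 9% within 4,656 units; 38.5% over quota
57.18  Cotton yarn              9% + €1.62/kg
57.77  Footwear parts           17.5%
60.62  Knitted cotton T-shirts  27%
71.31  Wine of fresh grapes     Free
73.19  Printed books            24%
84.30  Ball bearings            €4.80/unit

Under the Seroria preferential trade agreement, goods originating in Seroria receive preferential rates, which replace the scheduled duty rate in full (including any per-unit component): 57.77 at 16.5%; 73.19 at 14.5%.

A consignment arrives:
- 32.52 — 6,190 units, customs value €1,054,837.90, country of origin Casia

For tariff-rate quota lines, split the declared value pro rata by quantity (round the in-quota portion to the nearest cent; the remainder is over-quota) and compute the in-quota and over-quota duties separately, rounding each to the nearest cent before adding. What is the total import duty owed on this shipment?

Line 1 (32.52, Casia, 6,190 units, €1,054,837.90):
Code 32.52 is under a tariff-rate quota (threshold 4,656 units). In-quota: 4,656 units at 9%; over-quota: 1,534 units at 38.5%.
Pro-rata value split: in-quota = €1,054,837.90 × 4,656/6,190 = €793,428.96; over-quota = €1,054,837.90 − €793,428.96 = €261,408.94.
In-quota duty = €793,428.96 × 9% = €71,408.61. Over-quota duty = €261,408.94 × 38.5% = €100,642.44.
Line duty = €71,408.61 + €100,642.44 = €172,051.05.

€172,051.05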